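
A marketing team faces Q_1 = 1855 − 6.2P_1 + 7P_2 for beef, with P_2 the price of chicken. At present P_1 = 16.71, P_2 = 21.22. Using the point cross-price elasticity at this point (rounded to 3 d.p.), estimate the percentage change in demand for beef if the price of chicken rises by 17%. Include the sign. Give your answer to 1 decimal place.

At P_1 = 16.71, P_2 = 21.22: Q_1 = 1899.938.
∂Q_1/∂P_2 = 7.
ε = (∂Q_1/∂P_2)(P_2/Q_1) = 7.0000 × 21.22/1899.938 ≈ 0.078.
%ΔQ_1 ≈ ε × %ΔP_2 = 0.078 × (17%) = 1.3%.

1.3%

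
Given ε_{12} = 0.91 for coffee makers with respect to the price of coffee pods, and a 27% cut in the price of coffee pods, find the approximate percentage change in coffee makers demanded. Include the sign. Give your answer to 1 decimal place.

%ΔQ ≈ ε × %ΔP of coffee pods = 0.91 × (-27%) = -24.6%.
Demand for coffee makers falls by about 24.6%.

-24.6%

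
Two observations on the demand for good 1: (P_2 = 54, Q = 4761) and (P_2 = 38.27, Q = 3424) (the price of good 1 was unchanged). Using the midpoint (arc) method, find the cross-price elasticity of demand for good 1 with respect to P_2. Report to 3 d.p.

0.958

ΔQ_1 = 3424 − 4761 = -1337; ΔP_2 = 38.27 − 54 = -15.73.
Midpoints: Q̄_1 = 4092.5, P̄_2 = 46.14.
ε = (ΔQ_1/Q̄_1)/(ΔP_2/P̄_2) = (-1337/4092.5)/(-15.73/46.14) ≈ 0.958.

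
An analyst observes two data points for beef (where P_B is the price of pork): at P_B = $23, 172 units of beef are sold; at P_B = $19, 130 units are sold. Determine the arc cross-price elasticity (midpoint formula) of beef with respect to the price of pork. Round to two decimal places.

1.46

ΔQ_A = 130 − 172 = -42; ΔP_B = 19 − 23 = -4.
Midpoints: Q̄_A = 151.0, P̄_B = 21.00.
ε = (ΔQ_A/Q̄_A)/(ΔP_B/P̄_B) = (-42/151.0)/(-4/21.00) ≈ 1.46.
ε > 0: beef and pork are substitutes.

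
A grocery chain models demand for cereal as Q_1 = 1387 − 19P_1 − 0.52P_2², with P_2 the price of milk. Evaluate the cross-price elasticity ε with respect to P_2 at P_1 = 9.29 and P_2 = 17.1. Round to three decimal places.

At P_1 = 9.29 and P_2 = 17.1: Q_1 = 1058.437.
∂Q_1/∂P_2 = -1.04P_2 = -1.04(17.1) = -17.7840.
ε = (∂Q_1/∂P_2)(P_2/Q_1) = -17.7840 × (17.1/1058.437) ≈ -0.287.

-0.287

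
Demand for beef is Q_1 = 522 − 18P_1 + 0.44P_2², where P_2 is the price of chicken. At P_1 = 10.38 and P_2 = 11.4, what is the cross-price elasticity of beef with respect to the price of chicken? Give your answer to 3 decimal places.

0.291

At P_1 = 10.38 and P_2 = 11.4: Q_1 = 392.342.
∂Q_1/∂P_2 = 0.88P_2 = 0.88(11.4) = 10.0320.
ε = (∂Q_1/∂P_2)(P_2/Q_1) = 10.0320 × (11.4/392.342) ≈ 0.291.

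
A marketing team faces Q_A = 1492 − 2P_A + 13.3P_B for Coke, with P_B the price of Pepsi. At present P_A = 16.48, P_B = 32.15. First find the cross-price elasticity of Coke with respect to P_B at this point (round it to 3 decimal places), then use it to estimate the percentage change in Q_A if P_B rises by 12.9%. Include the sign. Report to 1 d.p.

At P_A = 16.48, P_B = 32.15: Q_A = 1886.635.
∂Q_A/∂P_B = 13.3.
ε = (∂Q_A/∂P_B)(P_B/Q_A) = 13.3000 × 32.15/1886.635 ≈ 0.227.
%ΔQ_A ≈ ε × %ΔP_B = 0.227 × (12.9%) = 2.9%.

2.9%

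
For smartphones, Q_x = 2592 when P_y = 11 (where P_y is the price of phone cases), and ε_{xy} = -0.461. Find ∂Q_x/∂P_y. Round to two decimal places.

ε = (∂Q_x/∂P_y)·(P_y/Q_x) ⇒ ∂Q_x/∂P_y = ε·Q_x/P_y = -0.461 × 2592/11 ≈ -108.63.

-108.63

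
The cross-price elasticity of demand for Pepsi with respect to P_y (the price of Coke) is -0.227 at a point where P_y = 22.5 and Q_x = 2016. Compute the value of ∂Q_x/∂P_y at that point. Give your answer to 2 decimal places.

-20.34

ε = (∂Q_x/∂P_y)·(P_y/Q_x) ⇒ ∂Q_x/∂P_y = ε·Q_x/P_y = -0.227 × 2016/22.5 ≈ -20.34.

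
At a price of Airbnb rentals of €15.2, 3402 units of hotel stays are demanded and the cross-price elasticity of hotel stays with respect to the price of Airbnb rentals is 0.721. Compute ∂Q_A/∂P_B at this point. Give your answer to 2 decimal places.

ε = (∂Q_A/∂P_B)·(P_B/Q_A) ⇒ ∂Q_A/∂P_B = ε·Q_A/P_B = 0.721 × 3402/15.2 ≈ 161.37.

161.37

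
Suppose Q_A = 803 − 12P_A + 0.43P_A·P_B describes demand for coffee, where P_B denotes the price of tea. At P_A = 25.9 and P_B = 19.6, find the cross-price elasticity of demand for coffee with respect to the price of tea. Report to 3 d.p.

At P_A = 25.9 and P_B = 19.6: Q_A = 710.485.
∂Q_A/∂P_B = 0.43P_A = 0.43(25.9) = 11.1370.
ε = (∂Q_A/∂P_B)(P_B/Q_A) = 11.1370 × (19.6/710.485) ≈ 0.307.

0.307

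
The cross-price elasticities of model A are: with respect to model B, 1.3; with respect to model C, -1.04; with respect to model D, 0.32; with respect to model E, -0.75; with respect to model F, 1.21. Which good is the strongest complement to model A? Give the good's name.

Complements have ε < 0. The most negative value is -1.04 (model C).

model C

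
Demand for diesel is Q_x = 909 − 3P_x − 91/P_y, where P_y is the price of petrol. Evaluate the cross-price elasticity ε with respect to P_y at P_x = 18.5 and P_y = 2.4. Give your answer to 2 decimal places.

0.05

At P_x = 18.5 and P_y = 2.4: Q_x = 815.583.
∂Q_x/∂P_y = 91/P_y² = 15.7986.
ε = (∂Q_x/∂P_y)(P_y/Q_x) = 15.7986 × (2.4/815.583) ≈ 0.05.
ε > 0: substitutes.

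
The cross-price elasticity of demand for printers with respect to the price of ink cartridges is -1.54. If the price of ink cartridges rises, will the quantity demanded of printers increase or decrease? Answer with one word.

decrease

ε < 0 and the price of ink cartridges rises, so the quantity of printers moves in the opposite direction: it decreases.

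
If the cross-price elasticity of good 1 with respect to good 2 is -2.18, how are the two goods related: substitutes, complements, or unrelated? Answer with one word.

complements

ε = -2.18 < 0, so a higher price of good 2 lowers demand for good 1: complements.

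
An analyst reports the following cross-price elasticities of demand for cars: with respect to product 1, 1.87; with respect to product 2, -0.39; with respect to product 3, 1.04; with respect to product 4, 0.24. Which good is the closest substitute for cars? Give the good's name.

product 1

Substitutes have ε > 0. Among the positive values, 1.87 (product 1) is largest.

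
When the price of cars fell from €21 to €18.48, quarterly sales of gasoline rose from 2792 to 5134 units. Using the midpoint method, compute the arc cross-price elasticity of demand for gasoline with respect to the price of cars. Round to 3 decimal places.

-4.629

ΔQ_A = 5134 − 2792 = 2342; ΔP_B = 18.48 − 21 = -2.52.
Midpoints: Q̄_A = 3963.0, P̄_B = 19.74.
ε = (ΔQ_A/Q̄_A)/(ΔP_B/P̄_B) = (2342/3963.0)/(-2.52/19.74) ≈ -4.629.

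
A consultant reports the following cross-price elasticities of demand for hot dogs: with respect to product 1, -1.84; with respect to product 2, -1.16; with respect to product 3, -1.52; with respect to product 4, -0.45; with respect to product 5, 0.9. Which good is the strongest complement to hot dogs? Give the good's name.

Complements have ε < 0. The most negative value is -1.84 (product 1).

product 1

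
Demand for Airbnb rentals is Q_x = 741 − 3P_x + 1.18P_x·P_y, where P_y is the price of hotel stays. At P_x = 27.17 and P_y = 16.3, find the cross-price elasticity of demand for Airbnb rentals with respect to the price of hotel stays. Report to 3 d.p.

At P_x = 27.17 and P_y = 16.3: Q_x = 1182.078.
∂Q_x/∂P_y = 1.18P_x = 1.18(27.17) = 32.0606.
ε = (∂Q_x/∂P_y)(P_y/Q_x) = 32.0606 × (16.3/1182.078) ≈ 0.442.
ε > 0: substitutes.

0.442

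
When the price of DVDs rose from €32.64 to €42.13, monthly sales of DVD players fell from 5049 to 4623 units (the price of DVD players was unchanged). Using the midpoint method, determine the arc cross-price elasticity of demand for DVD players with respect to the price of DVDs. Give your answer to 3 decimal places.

-0.347

ΔQ_A = 4623 − 5049 = -426; ΔP_B = 42.13 − 32.64 = 9.49.
Midpoints: Q̄_A = 4836.0, P̄_B = 37.39.
ε = (ΔQ_A/Q̄_A)/(ΔP_B/P̄_B) = (-426/4836.0)/(9.49/37.39) ≈ -0.347.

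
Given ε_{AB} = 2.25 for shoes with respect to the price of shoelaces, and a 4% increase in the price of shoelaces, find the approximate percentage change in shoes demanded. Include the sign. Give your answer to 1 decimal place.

9.0%

%ΔQ ≈ ε × %ΔP of shoelaces = 2.25 × (4%) = 9.0%.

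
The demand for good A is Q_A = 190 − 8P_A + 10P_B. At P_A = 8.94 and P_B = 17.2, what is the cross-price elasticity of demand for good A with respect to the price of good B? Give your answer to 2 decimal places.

At P_A = 8.94 and P_B = 17.2: Q_A = 290.48.
∂Q_A/∂P_B = 10.
ε = (∂Q_A/∂P_B)(P_B/Q_A) = 10 × (17.2/290.48) ≈ 0.59.
Since ε > 0, good A and good B are substitutes.

0.59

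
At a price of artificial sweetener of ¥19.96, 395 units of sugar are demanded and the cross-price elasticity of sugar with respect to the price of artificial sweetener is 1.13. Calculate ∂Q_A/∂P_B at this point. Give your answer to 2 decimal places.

22.36

ε = (∂Q_A/∂P_B)·(P_B/Q_A) ⇒ ∂Q_A/∂P_B = ε·Q_A/P_B = 1.13 × 395/19.96 ≈ 22.36.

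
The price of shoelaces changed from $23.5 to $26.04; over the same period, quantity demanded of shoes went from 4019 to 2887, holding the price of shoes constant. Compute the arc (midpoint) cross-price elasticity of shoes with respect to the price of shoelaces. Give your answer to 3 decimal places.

ΔQ_A = 2887 − 4019 = -1132; ΔP_B = 26.04 − 23.5 = 2.54.
Midpoints: Q̄_A = 3453.0, P̄_B = 24.77.
ε = (ΔQ_A/Q̄_A)/(ΔP_B/P̄_B) = (-1132/3453.0)/(2.54/24.77) ≈ -3.197.

-3.197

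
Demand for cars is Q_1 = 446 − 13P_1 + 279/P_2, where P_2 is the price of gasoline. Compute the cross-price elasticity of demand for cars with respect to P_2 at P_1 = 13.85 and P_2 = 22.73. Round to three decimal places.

-0.044

At P_1 = 13.85 and P_2 = 22.73: Q_1 = 278.225.
∂Q_1/∂P_2 = −279/P_2² = -0.5400.
ε = (∂Q_1/∂P_2)(P_2/Q_1) = -0.5400 × (22.73/278.225) ≈ -0.044.
ε < 0: complements.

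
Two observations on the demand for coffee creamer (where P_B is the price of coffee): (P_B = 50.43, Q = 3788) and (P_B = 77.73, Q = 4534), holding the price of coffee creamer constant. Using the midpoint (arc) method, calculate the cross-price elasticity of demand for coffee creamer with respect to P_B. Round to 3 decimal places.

ΔQ_A = 4534 − 3788 = 746; ΔP_B = 77.73 − 50.43 = 27.3.
Midpoints: Q̄_A = 4161.0, P̄_B = 64.08.
ε = (ΔQ_A/Q̄_A)/(ΔP_B/P̄_B) = (746/4161.0)/(27.3/64.08) ≈ 0.421.
ε > 0: coffee creamer and coffee are substitutes.

0.421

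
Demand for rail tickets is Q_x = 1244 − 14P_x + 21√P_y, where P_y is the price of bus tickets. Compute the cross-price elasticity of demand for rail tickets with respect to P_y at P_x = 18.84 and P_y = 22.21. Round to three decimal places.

0.046

At P_x = 18.84 and P_y = 22.21: Q_x = 1079.208.
∂Q_x/∂P_y = 21/(2√P_y) = 21/(2√22.21) = 2.2280.
ε = (∂Q_x/∂P_y)(P_y/Q_x) = 2.2280 × (22.21/1079.208) ≈ 0.046.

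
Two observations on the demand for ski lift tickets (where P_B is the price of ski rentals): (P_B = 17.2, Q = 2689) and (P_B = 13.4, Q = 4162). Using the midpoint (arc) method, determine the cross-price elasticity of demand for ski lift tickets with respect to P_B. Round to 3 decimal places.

ΔQ_A = 4162 − 2689 = 1473; ΔP_B = 13.4 − 17.2 = -3.8.
Midpoints: Q̄_A = 3425.5, P̄_B = 15.30.
ε = (ΔQ_A/Q̄_A)/(ΔP_B/P̄_B) = (1473/3425.5)/(-3.8/15.30) ≈ -1.731.

-1.731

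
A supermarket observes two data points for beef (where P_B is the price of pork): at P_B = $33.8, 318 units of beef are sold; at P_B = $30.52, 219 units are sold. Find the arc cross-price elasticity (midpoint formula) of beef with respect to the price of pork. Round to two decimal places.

ΔQ_A = 219 − 318 = -99; ΔP_B = 30.52 − 33.8 = -3.28.
Midpoints: Q̄_A = 268.5, P̄_B = 32.16.
ε = (ΔQ_A/Q̄_A)/(ΔP_B/P̄_B) = (-99/268.5)/(-3.28/32.16) ≈ 3.62.

3.62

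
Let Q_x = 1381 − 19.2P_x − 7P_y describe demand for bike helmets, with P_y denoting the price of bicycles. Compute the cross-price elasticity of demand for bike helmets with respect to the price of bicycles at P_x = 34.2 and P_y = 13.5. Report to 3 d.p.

-0.150

At P_x = 34.2 and P_y = 13.5: Q_x = 629.86.
∂Q_x/∂P_y = -7.
ε = (∂Q_x/∂P_y)(P_y/Q_x) = -7 × (13.5/629.86) ≈ -0.150.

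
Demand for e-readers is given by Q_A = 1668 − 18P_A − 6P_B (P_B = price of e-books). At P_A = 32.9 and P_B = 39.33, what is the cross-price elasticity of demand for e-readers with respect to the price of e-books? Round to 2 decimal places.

-0.28

At P_A = 32.9 and P_B = 39.33: Q_A = 839.82.
∂Q_A/∂P_B = -6.
ε = (∂Q_A/∂P_B)(P_B/Q_A) = -6 × (39.33/839.82) ≈ -0.28.
Since ε < 0, e-readers and e-books are complements.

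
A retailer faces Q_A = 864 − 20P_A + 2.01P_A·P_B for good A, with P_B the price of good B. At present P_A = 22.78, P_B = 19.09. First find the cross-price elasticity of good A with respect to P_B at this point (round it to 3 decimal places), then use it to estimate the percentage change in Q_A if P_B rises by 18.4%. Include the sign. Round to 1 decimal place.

At P_A = 22.78, P_B = 19.09: Q_A = 1282.489.
∂Q_A/∂P_B = 2.01P_A = 45.7878.
ε = (∂Q_A/∂P_B)(P_B/Q_A) = 45.7878 × 19.09/1282.489 ≈ 0.682.
%ΔQ_A ≈ ε × %ΔP_B = 0.682 × (18.4%) = 12.5%.

12.5%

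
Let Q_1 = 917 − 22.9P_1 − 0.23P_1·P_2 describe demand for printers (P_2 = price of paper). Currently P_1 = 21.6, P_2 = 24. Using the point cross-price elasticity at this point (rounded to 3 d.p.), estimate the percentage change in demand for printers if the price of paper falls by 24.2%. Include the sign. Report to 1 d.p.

At P_1 = 21.6, P_2 = 24: Q_1 = 303.128.
∂Q_1/∂P_2 = -0.23P_1 = -4.9680.
ε = (∂Q_1/∂P_2)(P_2/Q_1) = -4.9680 × 24/303.128 ≈ -0.393.
%ΔQ_1 ≈ ε × %ΔP_2 = -0.393 × (-24.2%) = 9.5%.

9.5%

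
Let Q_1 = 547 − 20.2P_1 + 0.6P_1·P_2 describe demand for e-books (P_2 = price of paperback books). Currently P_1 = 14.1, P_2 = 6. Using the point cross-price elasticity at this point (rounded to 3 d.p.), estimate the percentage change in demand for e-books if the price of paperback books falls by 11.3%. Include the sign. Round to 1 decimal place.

At P_1 = 14.1, P_2 = 6: Q_1 = 312.94.
∂Q_1/∂P_2 = 0.6P_1 = 8.4600.
ε = (∂Q_1/∂P_2)(P_2/Q_1) = 8.4600 × 6/312.94 ≈ 0.162.
%ΔQ_1 ≈ ε × %ΔP_2 = 0.162 × (-11.3%) = -1.8%.

-1.8%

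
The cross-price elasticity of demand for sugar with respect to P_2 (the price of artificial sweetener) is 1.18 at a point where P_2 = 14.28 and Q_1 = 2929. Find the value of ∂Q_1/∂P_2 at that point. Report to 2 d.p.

242.03

ε = (∂Q_1/∂P_2)·(P_2/Q_1) ⇒ ∂Q_1/∂P_2 = ε·Q_1/P_2 = 1.18 × 2929/14.28 ≈ 242.03.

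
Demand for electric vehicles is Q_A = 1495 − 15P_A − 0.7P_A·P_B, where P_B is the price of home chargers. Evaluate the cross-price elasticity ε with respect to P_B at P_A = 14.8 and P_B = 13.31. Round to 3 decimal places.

At P_A = 14.8 and P_B = 13.31: Q_A = 1135.108.
∂Q_A/∂P_B = -0.7P_A = -0.7(14.8) = -10.3600.
ε = (∂Q_A/∂P_B)(P_B/Q_A) = -10.3600 × (13.31/1135.108) ≈ -0.121.
ε < 0: complements.

-0.121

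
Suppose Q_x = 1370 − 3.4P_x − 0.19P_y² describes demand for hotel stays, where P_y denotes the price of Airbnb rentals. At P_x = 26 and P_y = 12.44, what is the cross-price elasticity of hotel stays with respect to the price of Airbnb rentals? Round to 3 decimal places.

-0.047

At P_x = 26 and P_y = 12.44: Q_x = 1252.197.
∂Q_x/∂P_y = -0.38P_y = -0.38(12.44) = -4.7272.
ε = (∂Q_x/∂P_y)(P_y/Q_x) = -4.7272 × (12.44/1252.197) ≈ -0.047.
ε < 0: complements.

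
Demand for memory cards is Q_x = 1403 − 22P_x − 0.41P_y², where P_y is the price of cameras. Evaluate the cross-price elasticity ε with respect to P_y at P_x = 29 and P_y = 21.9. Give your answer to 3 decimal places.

-0.692

At P_x = 29 and P_y = 21.9: Q_x = 568.360.
∂Q_x/∂P_y = -0.82P_y = -0.82(21.9) = -17.9580.
ε = (∂Q_x/∂P_y)(P_y/Q_x) = -17.9580 × (21.9/568.360) ≈ -0.692.
ε < 0: complements.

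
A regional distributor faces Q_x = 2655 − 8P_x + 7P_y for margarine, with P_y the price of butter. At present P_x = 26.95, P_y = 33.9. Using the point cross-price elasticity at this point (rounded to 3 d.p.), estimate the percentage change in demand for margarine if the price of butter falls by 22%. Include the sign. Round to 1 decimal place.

At P_x = 26.95, P_y = 33.9: Q_x = 2676.7.
∂Q_x/∂P_y = 7.
ε = (∂Q_x/∂P_y)(P_y/Q_x) = 7.0000 × 33.9/2676.7 ≈ 0.089.
%ΔQ_x ≈ ε × %ΔP_y = 0.089 × (-22%) = -2.0%.

-2.0%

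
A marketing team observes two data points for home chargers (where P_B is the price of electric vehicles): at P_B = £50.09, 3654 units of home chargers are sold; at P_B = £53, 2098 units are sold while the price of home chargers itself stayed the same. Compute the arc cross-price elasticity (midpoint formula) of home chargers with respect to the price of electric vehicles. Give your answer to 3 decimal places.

-9.583

ΔQ_A = 2098 − 3654 = -1556; ΔP_B = 53 − 50.09 = 2.91.
Midpoints: Q̄_A = 2876.0, P̄_B = 51.55.
ε = (ΔQ_A/Q̄_A)/(ΔP_B/P̄_B) = (-1556/2876.0)/(2.91/51.55) ≈ -9.583.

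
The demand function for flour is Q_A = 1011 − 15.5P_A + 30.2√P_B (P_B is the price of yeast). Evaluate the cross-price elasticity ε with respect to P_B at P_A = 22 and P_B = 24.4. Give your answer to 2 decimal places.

0.09

At P_A = 22 and P_B = 24.4: Q_A = 819.177.
∂Q_A/∂P_B = 30.2/(2√P_B) = 30.2/(2√24.4) = 3.0569.
ε = (∂Q_A/∂P_B)(P_B/Q_A) = 3.0569 × (24.4/819.177) ≈ 0.09.
ε > 0: substitutes.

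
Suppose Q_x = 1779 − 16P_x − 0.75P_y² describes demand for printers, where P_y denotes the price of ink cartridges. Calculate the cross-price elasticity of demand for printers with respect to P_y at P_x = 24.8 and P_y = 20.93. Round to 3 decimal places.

-0.624

At P_x = 24.8 and P_y = 20.93: Q_x = 1053.651.
∂Q_x/∂P_y = -1.5P_y = -1.5(20.93) = -31.3950.
ε = (∂Q_x/∂P_y)(P_y/Q_x) = -31.3950 × (20.93/1053.651) ≈ -0.624.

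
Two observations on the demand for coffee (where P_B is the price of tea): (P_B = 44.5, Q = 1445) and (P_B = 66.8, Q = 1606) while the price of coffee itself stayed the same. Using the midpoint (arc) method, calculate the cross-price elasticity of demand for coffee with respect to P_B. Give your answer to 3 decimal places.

0.263

ΔQ_A = 1606 − 1445 = 161; ΔP_B = 66.8 − 44.5 = 22.3.
Midpoints: Q̄_A = 1525.5, P̄_B = 55.65.
ε = (ΔQ_A/Q̄_A)/(ΔP_B/P̄_B) = (161/1525.5)/(22.3/55.65) ≈ 0.263.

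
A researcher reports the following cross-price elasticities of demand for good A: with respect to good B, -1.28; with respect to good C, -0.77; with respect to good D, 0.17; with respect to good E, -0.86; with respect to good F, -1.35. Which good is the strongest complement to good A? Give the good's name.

good F

Complements have ε < 0. The most negative value is -1.35 (good F).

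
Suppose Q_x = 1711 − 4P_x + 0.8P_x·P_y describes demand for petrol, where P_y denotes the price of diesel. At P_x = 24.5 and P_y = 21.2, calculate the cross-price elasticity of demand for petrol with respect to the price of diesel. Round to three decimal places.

At P_x = 24.5 and P_y = 21.2: Q_x = 2028.52.
∂Q_x/∂P_y = 0.8P_x = 0.8(24.5) = 19.6000.
ε = (∂Q_x/∂P_y)(P_y/Q_x) = 19.6000 × (21.2/2028.52) ≈ 0.205.
ε > 0: substitutes.

0.205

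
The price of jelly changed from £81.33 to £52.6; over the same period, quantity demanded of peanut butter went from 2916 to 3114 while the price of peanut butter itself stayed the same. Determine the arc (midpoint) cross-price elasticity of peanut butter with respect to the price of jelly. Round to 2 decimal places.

-0.15

ΔQ_A = 3114 − 2916 = 198; ΔP_B = 52.6 − 81.33 = -28.73.
Midpoints: Q̄_A = 3015.0, P̄_B = 66.97.
ε = (ΔQ_A/Q̄_A)/(ΔP_B/P̄_B) = (198/3015.0)/(-28.73/66.97) ≈ -0.15.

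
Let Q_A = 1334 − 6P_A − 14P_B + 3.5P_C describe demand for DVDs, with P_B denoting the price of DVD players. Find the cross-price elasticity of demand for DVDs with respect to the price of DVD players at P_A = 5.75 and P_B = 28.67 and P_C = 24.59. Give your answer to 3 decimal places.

At P_A = 5.75 and P_B = 28.67 and P_C = 24.59: Q_A = 984.185.
∂Q_A/∂P_B = -14.
ε = (∂Q_A/∂P_B)(P_B/Q_A) = -14 × (28.67/984.185) ≈ -0.408.

-0.408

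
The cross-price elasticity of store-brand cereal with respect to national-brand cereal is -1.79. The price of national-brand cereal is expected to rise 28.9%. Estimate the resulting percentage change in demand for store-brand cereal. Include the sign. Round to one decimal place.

%ΔQ ≈ ε × %ΔP of national-brand cereal = -1.79 × (28.9%) = -51.7%.

-51.7%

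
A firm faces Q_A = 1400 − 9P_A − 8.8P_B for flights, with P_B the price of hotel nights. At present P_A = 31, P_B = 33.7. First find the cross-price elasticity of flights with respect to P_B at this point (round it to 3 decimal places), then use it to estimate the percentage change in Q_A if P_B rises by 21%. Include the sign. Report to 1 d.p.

At P_A = 31, P_B = 33.7: Q_A = 824.44.
∂Q_A/∂P_B = -8.8.
ε = (∂Q_A/∂P_B)(P_B/Q_A) = -8.8000 × 33.7/824.44 ≈ -0.360.
%ΔQ_A ≈ ε × %ΔP_B = -0.360 × (21%) = -7.6%.

-7.6%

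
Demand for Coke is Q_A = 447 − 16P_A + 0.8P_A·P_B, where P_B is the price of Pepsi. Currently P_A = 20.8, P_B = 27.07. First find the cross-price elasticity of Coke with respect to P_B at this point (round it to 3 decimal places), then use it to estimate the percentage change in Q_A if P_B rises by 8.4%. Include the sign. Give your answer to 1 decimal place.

6.7%

At P_A = 20.8, P_B = 27.07: Q_A = 564.645.
∂Q_A/∂P_B = 0.8P_A = 16.6400.
ε = (∂Q_A/∂P_B)(P_B/Q_A) = 16.6400 × 27.07/564.645 ≈ 0.798.
%ΔQ_A ≈ ε × %ΔP_B = 0.798 × (8.4%) = 6.7%.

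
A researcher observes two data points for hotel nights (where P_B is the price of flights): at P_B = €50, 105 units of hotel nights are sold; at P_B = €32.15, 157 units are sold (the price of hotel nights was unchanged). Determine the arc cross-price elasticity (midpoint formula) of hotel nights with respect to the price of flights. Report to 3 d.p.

ΔQ_A = 157 − 105 = 52; ΔP_B = 32.15 − 50 = -17.85.
Midpoints: Q̄_A = 131.0, P̄_B = 41.08.
ε = (ΔQ_A/Q̄_A)/(ΔP_B/P̄_B) = (52/131.0)/(-17.85/41.08) ≈ -0.913.

-0.913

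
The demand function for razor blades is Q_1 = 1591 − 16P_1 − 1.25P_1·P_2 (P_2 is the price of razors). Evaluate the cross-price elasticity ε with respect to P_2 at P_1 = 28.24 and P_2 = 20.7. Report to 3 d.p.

At P_1 = 28.24 and P_2 = 20.7: Q_1 = 408.45.
∂Q_1/∂P_2 = -1.25P_1 = -1.25(28.24) = -35.3000.
ε = (∂Q_1/∂P_2)(P_2/Q_1) = -35.3000 × (20.7/408.45) ≈ -1.789.
ε < 0: complements.

-1.789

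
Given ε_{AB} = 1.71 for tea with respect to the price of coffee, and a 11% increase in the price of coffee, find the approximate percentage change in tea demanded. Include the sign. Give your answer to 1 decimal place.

18.8%

%ΔQ ≈ ε × %ΔP of coffee = 1.71 × (11%) = 18.8%.
Demand for tea rises by about 18.8%.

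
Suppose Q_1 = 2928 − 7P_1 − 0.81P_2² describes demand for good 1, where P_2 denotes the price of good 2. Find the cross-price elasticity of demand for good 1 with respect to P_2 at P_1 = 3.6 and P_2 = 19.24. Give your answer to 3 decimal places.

At P_1 = 3.6 and P_2 = 19.24: Q_1 = 2602.956.
∂Q_1/∂P_2 = -1.62P_2 = -1.62(19.24) = -31.1688.
ε = (∂Q_1/∂P_2)(P_2/Q_1) = -31.1688 × (19.24/2602.956) ≈ -0.230.

-0.230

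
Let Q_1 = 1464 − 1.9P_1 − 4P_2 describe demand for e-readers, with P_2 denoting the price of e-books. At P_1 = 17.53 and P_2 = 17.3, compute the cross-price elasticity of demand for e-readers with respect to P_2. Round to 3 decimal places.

-0.051

At P_1 = 17.53 and P_2 = 17.3: Q_1 = 1361.493.
∂Q_1/∂P_2 = -4.
ε = (∂Q_1/∂P_2)(P_2/Q_1) = -4 × (17.3/1361.493) ≈ -0.051.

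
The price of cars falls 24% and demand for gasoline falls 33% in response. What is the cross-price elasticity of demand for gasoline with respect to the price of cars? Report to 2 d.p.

ε = (%ΔQ of gasoline) / (%ΔP of cars) = (-33%) / (-24%) ≈ 1.38.

1.38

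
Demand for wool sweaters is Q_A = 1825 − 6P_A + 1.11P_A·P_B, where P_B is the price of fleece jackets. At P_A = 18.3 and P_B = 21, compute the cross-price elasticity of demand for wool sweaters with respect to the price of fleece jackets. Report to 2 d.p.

0.20

At P_A = 18.3 and P_B = 21: Q_A = 2141.773.
∂Q_A/∂P_B = 1.11P_A = 1.11(18.3) = 20.3130.
ε = (∂Q_A/∂P_B)(P_B/Q_A) = 20.3130 × (21/2141.773) ≈ 0.20.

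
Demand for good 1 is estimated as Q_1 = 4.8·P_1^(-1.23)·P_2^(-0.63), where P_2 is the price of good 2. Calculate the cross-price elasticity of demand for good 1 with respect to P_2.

In a log-linear (constant-elasticity) demand function, the coefficient on the exponent of P_2 is the cross-price elasticity.
ε = -0.63. Negative, so good 1 and good 2 are complements.

-0.63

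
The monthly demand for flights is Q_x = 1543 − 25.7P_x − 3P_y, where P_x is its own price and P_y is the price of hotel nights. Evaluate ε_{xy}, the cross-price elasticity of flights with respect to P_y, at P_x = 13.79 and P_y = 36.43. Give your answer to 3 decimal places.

At P_x = 13.79 and P_y = 36.43: Q_x = 1079.307.
∂Q_x/∂P_y = -3.
ε = (∂Q_x/∂P_y)(P_y/Q_x) = -3 × (36.43/1079.307) ≈ -0.101.

-0.101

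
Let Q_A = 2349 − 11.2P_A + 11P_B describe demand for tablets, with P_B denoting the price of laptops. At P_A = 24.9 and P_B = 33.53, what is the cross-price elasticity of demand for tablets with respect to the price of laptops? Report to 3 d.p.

At P_A = 24.9 and P_B = 33.53: Q_A = 2438.95.
∂Q_A/∂P_B = 11.
ε = (∂Q_A/∂P_B)(P_B/Q_A) = 11 × (33.53/2438.95) ≈ 0.151.

0.151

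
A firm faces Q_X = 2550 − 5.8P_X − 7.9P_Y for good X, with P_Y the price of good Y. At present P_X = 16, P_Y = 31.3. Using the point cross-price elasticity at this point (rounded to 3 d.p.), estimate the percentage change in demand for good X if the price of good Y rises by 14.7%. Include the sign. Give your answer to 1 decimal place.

-1.6%

At P_X = 16, P_Y = 31.3: Q_X = 2209.93.
∂Q_X/∂P_Y = -7.9.
ε = (∂Q_X/∂P_Y)(P_Y/Q_X) = -7.9000 × 31.3/2209.93 ≈ -0.112.
%ΔQ_X ≈ ε × %ΔP_Y = -0.112 × (14.7%) = -1.6%.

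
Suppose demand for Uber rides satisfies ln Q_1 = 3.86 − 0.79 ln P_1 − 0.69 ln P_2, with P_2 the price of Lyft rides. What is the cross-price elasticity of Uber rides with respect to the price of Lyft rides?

In a log-linear (constant-elasticity) demand function, the coefficient on ln P_2 is the cross-price elasticity.
ε = -0.69. Negative, so Uber rides and Lyft rides are complements.

-0.69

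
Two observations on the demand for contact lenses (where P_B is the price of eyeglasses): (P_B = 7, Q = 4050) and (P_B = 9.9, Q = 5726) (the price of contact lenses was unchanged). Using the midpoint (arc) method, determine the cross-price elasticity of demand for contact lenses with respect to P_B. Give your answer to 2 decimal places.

1.00

ΔQ_A = 5726 − 4050 = 1676; ΔP_B = 9.9 − 7 = 2.9.
Midpoints: Q̄_A = 4888.0, P̄_B = 8.45.
ε = (ΔQ_A/Q̄_A)/(ΔP_B/P̄_B) = (1676/4888.0)/(2.9/8.45) ≈ 1.00.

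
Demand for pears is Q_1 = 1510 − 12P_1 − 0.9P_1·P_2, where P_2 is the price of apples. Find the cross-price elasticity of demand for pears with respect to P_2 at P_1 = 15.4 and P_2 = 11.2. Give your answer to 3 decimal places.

-0.133

At P_1 = 15.4 and P_2 = 11.2: Q_1 = 1169.968.
∂Q_1/∂P_2 = -0.9P_1 = -0.9(15.4) = -13.8600.
ε = (∂Q_1/∂P_2)(P_2/Q_1) = -13.8600 × (11.2/1169.968) ≈ -0.133.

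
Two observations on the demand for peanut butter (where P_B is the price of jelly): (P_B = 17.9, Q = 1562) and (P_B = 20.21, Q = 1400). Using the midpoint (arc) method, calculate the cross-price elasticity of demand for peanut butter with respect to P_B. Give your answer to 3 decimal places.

ΔQ_A = 1400 − 1562 = -162; ΔP_B = 20.21 − 17.9 = 2.31.
Midpoints: Q̄_A = 1481.0, P̄_B = 19.05.
ε = (ΔQ_A/Q̄_A)/(ΔP_B/P̄_B) = (-162/1481.0)/(2.31/19.05) ≈ -0.902.
ε < 0: peanut butter and jelly are complements.

-0.902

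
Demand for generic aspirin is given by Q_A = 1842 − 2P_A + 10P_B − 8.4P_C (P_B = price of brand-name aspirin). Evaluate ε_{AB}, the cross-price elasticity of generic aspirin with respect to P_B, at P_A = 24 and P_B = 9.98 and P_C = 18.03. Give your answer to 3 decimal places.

At P_A = 24 and P_B = 9.98 and P_C = 18.03: Q_A = 1742.348.
∂Q_A/∂P_B = 10.
ε = (∂Q_A/∂P_B)(P_B/Q_A) = 10 × (9.98/1742.348) ≈ 0.057.

0.057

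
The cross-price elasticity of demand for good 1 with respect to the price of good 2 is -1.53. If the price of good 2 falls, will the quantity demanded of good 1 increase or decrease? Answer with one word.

increase

ε < 0 and the price of good 2 falls, so the quantity of good 1 moves in the opposite direction: it increases.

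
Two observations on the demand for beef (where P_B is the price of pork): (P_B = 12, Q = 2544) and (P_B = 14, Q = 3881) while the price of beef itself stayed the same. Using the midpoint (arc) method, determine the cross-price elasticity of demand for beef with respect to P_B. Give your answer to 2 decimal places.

ΔQ_A = 3881 − 2544 = 1337; ΔP_B = 14 − 12 = 2.
Midpoints: Q̄_A = 3212.5, P̄_B = 13.00.
ε = (ΔQ_A/Q̄_A)/(ΔP_B/P̄_B) = (1337/3212.5)/(2/13.00) ≈ 2.71.
ε > 0: beef and pork are substitutes.

2.71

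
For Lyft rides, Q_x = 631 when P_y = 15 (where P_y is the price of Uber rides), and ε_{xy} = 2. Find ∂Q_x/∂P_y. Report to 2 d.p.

84.13

ε = (∂Q_x/∂P_y)·(P_y/Q_x) ⇒ ∂Q_x/∂P_y = ε·Q_x/P_y = 2 × 631/15 ≈ 84.13.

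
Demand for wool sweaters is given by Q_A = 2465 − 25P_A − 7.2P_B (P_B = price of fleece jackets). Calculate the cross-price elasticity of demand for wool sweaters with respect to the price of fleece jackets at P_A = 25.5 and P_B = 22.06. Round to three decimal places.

-0.095

At P_A = 25.5 and P_B = 22.06: Q_A = 1668.668.
∂Q_A/∂P_B = -7.2.
ε = (∂Q_A/∂P_B)(P_B/Q_A) = -7.2 × (22.06/1668.668) ≈ -0.095.
Since ε < 0, wool sweaters and fleece jackets are complements.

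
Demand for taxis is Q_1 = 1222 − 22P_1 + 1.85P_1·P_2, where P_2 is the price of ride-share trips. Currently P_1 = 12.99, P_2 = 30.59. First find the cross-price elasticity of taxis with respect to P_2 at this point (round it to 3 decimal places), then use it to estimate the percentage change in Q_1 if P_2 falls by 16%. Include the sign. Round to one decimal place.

-7.0%

At P_1 = 12.99, P_2 = 30.59: Q_1 = 1671.344.
∂Q_1/∂P_2 = 1.85P_1 = 24.0315.
ε = (∂Q_1/∂P_2)(P_2/Q_1) = 24.0315 × 30.59/1671.344 ≈ 0.440.
%ΔQ_1 ≈ ε × %ΔP_2 = 0.440 × (-16%) = -7.0%.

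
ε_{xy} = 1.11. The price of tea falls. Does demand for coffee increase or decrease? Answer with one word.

ε > 0 and the price of tea falls, so the quantity of coffee moves in the same direction: it decreases.

decrease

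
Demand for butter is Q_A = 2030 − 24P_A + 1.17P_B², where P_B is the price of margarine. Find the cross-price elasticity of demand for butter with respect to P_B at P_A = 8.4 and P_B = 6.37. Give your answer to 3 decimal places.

At P_A = 8.4 and P_B = 6.37: Q_A = 1875.875.
∂Q_A/∂P_B = 2.34P_B = 2.34(6.37) = 14.9058.
ε = (∂Q_A/∂P_B)(P_B/Q_A) = 14.9058 × (6.37/1875.875) ≈ 0.051.

0.051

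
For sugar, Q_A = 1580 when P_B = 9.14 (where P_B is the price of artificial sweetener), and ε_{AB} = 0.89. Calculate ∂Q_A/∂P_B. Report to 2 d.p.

ε = (∂Q_A/∂P_B)·(P_B/Q_A) ⇒ ∂Q_A/∂P_B = ε·Q_A/P_B = 0.89 × 1580/9.14 ≈ 153.85.

153.85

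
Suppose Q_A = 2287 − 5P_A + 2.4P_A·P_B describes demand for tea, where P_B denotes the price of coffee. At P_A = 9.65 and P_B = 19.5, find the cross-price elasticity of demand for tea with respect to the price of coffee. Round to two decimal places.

0.17

At P_A = 9.65 and P_B = 19.5: Q_A = 2690.37.
∂Q_A/∂P_B = 2.4P_A = 2.4(9.65) = 23.1600.
ε = (∂Q_A/∂P_B)(P_B/Q_A) = 23.1600 × (19.5/2690.37) ≈ 0.17.
ε > 0: substitutes.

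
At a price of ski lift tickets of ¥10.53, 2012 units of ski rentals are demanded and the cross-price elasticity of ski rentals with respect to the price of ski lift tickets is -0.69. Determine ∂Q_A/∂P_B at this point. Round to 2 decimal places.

ε = (∂Q_A/∂P_B)·(P_B/Q_A) ⇒ ∂Q_A/∂P_B = ε·Q_A/P_B = -0.69 × 2012/10.53 ≈ -131.84.

-131.84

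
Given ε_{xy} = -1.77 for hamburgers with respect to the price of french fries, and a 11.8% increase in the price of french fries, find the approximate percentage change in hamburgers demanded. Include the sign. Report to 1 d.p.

-20.9%

%ΔQ ≈ ε × %ΔP of french fries = -1.77 × (11.8%) = -20.9%.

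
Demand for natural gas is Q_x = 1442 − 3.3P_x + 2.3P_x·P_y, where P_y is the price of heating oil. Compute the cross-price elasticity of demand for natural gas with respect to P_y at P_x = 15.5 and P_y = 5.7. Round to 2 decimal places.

At P_x = 15.5 and P_y = 5.7: Q_x = 1594.055.
∂Q_x/∂P_y = 2.3P_x = 2.3(15.5) = 35.6500.
ε = (∂Q_x/∂P_y)(P_y/Q_x) = 35.6500 × (5.7/1594.055) ≈ 0.13.
ε > 0: substitutes.

0.13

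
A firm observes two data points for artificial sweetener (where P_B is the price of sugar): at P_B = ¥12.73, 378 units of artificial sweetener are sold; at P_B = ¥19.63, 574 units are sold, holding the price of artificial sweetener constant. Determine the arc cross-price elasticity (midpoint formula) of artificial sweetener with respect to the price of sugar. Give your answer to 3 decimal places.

ΔQ_A = 574 − 378 = 196; ΔP_B = 19.63 − 12.73 = 6.9.
Midpoints: Q̄_A = 476.0, P̄_B = 16.18.
ε = (ΔQ_A/Q̄_A)/(ΔP_B/P̄_B) = (196/476.0)/(6.9/16.18) ≈ 0.966.
ε > 0: artificial sweetener and sugar are substitutes.

0.966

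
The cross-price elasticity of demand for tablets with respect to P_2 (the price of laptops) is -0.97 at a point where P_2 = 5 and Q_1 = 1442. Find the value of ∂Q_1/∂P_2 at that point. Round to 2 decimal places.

ε = (∂Q_1/∂P_2)·(P_2/Q_1) ⇒ ∂Q_1/∂P_2 = ε·Q_1/P_2 = -0.97 × 1442/5 ≈ -279.75.

-279.75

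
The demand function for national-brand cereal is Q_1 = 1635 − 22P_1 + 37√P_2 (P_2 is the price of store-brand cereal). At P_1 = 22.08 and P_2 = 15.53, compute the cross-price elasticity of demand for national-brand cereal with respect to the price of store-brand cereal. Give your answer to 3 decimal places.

0.056

At P_1 = 22.08 and P_2 = 15.53: Q_1 = 1295.050.
∂Q_1/∂P_2 = 37/(2√P_2) = 37/(2√15.53) = 4.6945.
ε = (∂Q_1/∂P_2)(P_2/Q_1) = 4.6945 × (15.53/1295.050) ≈ 0.056.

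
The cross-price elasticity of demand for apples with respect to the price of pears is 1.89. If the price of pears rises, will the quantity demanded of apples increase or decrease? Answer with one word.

increase

ε > 0 and the price of pears rises, so the quantity of apples moves in the same direction: it increases.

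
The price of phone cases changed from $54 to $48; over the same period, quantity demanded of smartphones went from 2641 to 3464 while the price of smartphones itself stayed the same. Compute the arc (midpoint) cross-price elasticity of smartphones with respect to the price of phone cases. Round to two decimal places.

-2.29

ΔQ_A = 3464 − 2641 = 823; ΔP_B = 48 − 54 = -6.
Midpoints: Q̄_A = 3052.5, P̄_B = 51.00.
ε = (ΔQ_A/Q̄_A)/(ΔP_B/P̄_B) = (823/3052.5)/(-6/51.00) ≈ -2.29.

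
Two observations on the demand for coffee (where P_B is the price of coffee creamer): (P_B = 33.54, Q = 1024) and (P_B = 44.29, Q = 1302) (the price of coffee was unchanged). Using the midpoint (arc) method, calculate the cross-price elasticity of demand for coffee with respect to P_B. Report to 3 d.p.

0.865

ΔQ_A = 1302 − 1024 = 278; ΔP_B = 44.29 − 33.54 = 10.75.
Midpoints: Q̄_A = 1163.0, P̄_B = 38.91.
ε = (ΔQ_A/Q̄_A)/(ΔP_B/P̄_B) = (278/1163.0)/(10.75/38.91) ≈ 0.865.
ε > 0: coffee and coffee creamer are substitutes.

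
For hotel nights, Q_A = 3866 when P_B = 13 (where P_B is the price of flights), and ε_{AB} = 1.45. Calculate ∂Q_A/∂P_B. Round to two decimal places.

ε = (∂Q_A/∂P_B)·(P_B/Q_A) ⇒ ∂Q_A/∂P_B = ε·Q_A/P_B = 1.45 × 3866/13 ≈ 431.21.

431.21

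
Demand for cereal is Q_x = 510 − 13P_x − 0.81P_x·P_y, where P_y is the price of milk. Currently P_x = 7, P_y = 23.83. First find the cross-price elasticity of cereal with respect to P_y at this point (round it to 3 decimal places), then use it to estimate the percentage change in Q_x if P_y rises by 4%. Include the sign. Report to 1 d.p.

-1.9%

At P_x = 7, P_y = 23.83: Q_x = 283.884.
∂Q_x/∂P_y = -0.81P_x = -5.6700.
ε = (∂Q_x/∂P_y)(P_y/Q_x) = -5.6700 × 23.83/283.884 ≈ -0.476.
%ΔQ_x ≈ ε × %ΔP_y = -0.476 × (4%) = -1.9%.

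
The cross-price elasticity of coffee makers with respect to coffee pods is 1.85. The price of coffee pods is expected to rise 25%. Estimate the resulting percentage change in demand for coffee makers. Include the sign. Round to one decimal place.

%ΔQ ≈ ε × %ΔP of coffee pods = 1.85 × (25%) = 46.3%.

46.3%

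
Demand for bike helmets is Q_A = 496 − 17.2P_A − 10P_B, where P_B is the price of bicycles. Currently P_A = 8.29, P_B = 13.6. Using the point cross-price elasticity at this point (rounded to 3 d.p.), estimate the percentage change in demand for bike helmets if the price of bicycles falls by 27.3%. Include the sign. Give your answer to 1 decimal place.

17.1%

At P_A = 8.29, P_B = 13.6: Q_A = 217.412.
∂Q_A/∂P_B = -10.
ε = (∂Q_A/∂P_B)(P_B/Q_A) = -10.0000 × 13.6/217.412 ≈ -0.626.
%ΔQ_A ≈ ε × %ΔP_B = -0.626 × (-27.3%) = 17.1%.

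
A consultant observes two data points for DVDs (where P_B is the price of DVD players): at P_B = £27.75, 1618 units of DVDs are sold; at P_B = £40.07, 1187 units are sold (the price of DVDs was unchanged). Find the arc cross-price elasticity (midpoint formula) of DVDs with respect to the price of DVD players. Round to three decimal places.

ΔQ_A = 1187 − 1618 = -431; ΔP_B = 40.07 − 27.75 = 12.32.
Midpoints: Q̄_A = 1402.5, P̄_B = 33.91.
ε = (ΔQ_A/Q̄_A)/(ΔP_B/P̄_B) = (-431/1402.5)/(12.32/33.91) ≈ -0.846.

-0.846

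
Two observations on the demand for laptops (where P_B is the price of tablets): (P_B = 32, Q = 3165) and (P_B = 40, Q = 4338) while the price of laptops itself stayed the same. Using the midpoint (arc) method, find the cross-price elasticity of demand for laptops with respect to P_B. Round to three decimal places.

1.407

ΔQ_A = 4338 − 3165 = 1173; ΔP_B = 40 − 32 = 8.
Midpoints: Q̄_A = 3751.5, P̄_B = 36.00.
ε = (ΔQ_A/Q̄_A)/(ΔP_B/P̄_B) = (1173/3751.5)/(8/36.00) ≈ 1.407.
ε > 0: laptops and tablets are substitutes.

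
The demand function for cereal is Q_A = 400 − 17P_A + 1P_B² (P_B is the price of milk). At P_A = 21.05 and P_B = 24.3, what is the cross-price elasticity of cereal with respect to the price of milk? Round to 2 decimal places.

1.87

At P_A = 21.05 and P_B = 24.3: Q_A = 632.64.
∂Q_A/∂P_B = 2P_B = 2(24.3) = 48.6000.
ε = (∂Q_A/∂P_B)(P_B/Q_A) = 48.6000 × (24.3/632.64) ≈ 1.87.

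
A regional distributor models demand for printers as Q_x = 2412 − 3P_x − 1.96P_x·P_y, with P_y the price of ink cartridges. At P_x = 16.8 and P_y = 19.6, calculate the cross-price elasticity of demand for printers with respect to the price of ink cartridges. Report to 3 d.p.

At P_x = 16.8 and P_y = 19.6: Q_x = 1716.211.
∂Q_x/∂P_y = -1.96P_x = -1.96(16.8) = -32.9280.
ε = (∂Q_x/∂P_y)(P_y/Q_x) = -32.9280 × (19.6/1716.211) ≈ -0.376.
ε < 0: complements.

-0.376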